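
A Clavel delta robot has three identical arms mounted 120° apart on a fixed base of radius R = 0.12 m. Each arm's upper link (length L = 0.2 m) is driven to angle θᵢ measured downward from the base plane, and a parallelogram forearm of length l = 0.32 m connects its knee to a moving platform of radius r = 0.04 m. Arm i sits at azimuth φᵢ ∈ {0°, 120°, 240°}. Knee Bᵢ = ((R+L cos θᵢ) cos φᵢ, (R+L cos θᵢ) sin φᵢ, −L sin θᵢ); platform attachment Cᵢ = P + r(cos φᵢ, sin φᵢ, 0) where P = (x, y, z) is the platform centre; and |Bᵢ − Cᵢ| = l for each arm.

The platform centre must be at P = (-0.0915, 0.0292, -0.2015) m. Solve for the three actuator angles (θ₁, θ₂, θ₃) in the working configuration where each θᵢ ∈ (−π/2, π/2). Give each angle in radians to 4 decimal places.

θ₁ = 0.7852, θ₂ = -0.1747, θ₃ = 0.1747

φ1=0.0° → target in arm frame (-0.0915, 0.0292)
  A cos θ + B sin θ = C:  0.1715·cos θ + -0.2015·sin θ = -0.0212
  θ1 = atan2(B,A) + arccos(C/0.2646) = 0.7852
rotate P by −φ2: (0.0710, 0.0646, -0.2015)
  e−x'=0.0090;  (l²−L²−(e−x')²−y'²−z²)/2L = 0.0438
  θ2 = atan2(B,A) + arccos(C/0.2017) = -0.1747
φ3=240.0° → target in arm frame (0.0205, -0.0938)
  A=0.0595, B=-0.2015, C=(l²−L²−A²−y'²−z²)/(2L)=0.0236
  γ=atan2(-0.2015,0.0595)=-1.2835;  ψ=arccos(0.1124)=1.4582;  θ3=γ+ψ≈0.1747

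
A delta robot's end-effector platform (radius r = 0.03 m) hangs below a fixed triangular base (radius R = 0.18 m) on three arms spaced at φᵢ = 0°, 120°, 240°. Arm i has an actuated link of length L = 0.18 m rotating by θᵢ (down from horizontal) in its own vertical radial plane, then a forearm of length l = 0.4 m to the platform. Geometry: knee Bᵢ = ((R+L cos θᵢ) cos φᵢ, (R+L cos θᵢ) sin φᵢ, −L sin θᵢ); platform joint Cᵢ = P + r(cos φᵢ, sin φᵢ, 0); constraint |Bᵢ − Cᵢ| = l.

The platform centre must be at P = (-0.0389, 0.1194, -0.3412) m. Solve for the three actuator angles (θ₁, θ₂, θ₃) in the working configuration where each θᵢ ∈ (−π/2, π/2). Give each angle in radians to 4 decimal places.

φ1=0.0° → target in arm frame (-0.0389, 0.1194)
  A cos θ + B sin θ = C:  0.1889·cos θ + -0.3412·sin θ = -0.1077
  γ=atan2(-0.3412,0.1889)=-1.0652;  ψ=arccos(-0.2760)=1.8505;  θ1=γ+ψ≈0.7853
rotate P by −φ2: (0.1229, -0.0260, -0.3412)
  A=0.0271, B=-0.3412, C=(l²−L²−A²−y'²−z²)/(2L)=0.0271
  √(A²+B²)=0.3423;  θ2 = -1.4914+1.4914 ≈ 0.0000
arm 3 (φ=240.0°): x'=-0.0840, y'=-0.0934
  A=0.2340, B=-0.3412, C=(l²−L²−A²−y'²−z²)/(2L)=-0.1452
  γ=atan2(-0.3412,0.2340)=-0.9697;  ψ=arccos(-0.3510)=1.9294;  θ3=γ+ψ≈0.9597

θ₁ = 0.7853, θ₂ = 0.0000, θ₃ = 0.9597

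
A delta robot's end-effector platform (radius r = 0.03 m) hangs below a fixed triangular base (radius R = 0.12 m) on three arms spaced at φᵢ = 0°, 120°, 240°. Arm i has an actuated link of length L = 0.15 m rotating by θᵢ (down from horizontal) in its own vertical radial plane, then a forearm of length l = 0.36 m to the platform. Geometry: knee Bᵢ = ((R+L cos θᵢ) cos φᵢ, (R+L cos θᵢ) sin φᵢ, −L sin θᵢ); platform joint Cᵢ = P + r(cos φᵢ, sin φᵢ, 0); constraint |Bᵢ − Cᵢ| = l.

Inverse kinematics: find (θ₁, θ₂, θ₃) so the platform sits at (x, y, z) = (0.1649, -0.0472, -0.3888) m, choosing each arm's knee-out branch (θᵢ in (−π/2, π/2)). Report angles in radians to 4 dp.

θ₁ = 0.2619, θ₂ = 1.3966, θ₃ = 1.1349

φ1=0.0° → target in arm frame (0.1649, -0.0472)
  A=-0.0749, B=-0.3888, C=(l²−L²−A²−y'²−z²)/(2L)=-0.1730
  γ=atan2(-0.3888,-0.0749)=-1.7611;  ψ=arccos(-0.4370)=2.0230;  θ1=γ+ψ≈0.2619
φ2=120.0° → target in arm frame (-0.1233, -0.1192)
  e−x'=0.2133;  (l²−L²−(e−x')²−y'²−z²)/2L = -0.3459
  √(A²+B²)=0.4435;  θ2 = -1.0690+2.4656 ≈ 1.3966
φ3=240.0° → target in arm frame (-0.0416, 0.1664)
  A=0.1316, B=-0.3888, C=(l²−L²−A²−y'²−z²)/(2L)=-0.2969
  √(A²+B²)=0.4105;  θ3 = -1.2445+2.3794 ≈ 1.1349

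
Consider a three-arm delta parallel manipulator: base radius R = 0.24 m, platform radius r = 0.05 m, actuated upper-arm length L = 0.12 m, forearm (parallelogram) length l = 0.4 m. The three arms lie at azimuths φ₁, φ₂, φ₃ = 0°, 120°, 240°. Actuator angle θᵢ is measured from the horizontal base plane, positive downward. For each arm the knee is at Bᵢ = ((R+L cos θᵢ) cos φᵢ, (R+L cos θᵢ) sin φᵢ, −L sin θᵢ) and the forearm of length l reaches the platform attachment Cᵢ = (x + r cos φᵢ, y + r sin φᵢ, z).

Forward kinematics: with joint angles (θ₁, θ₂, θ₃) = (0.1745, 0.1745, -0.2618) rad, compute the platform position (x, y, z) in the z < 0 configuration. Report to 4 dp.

centre 1 = (0.3082·cos0.0°, 0.3082·sin0.0°, -0.0208) = (0.3082, 0.0000, -0.0208)
arm 2 at φ=120.0°: e+L cos θ2 = 0.3082;  centre 2 = (-0.1541, 0.2669, -0.0208)
centre 3 = (0.3059·cos240.0°, 0.3059·sin240.0°, 0.0311) = (-0.1530, -0.2649, 0.0311)
|centre ₂|²−|centre ₁|² = 0.0000;  |centre ₃|²−|centre ₁|² = -0.0009
plane₁₂: -0.9245x+0.5338y+0.0000z = 0.0000
Cramer: x(z) = 0.0005+0.0564z;  y(z) = 0.0008+0.0977z
into |P−centre ₁|² = l²: 1.0127z² + 0.0071z + -0.0649 = 0;  Δ = 0.2629;  z = -0.2566 or 0.2496 → z<0 root = -0.2566
x = -0.0140, y = -0.0243

(-0.0140, -0.0243, -0.2566)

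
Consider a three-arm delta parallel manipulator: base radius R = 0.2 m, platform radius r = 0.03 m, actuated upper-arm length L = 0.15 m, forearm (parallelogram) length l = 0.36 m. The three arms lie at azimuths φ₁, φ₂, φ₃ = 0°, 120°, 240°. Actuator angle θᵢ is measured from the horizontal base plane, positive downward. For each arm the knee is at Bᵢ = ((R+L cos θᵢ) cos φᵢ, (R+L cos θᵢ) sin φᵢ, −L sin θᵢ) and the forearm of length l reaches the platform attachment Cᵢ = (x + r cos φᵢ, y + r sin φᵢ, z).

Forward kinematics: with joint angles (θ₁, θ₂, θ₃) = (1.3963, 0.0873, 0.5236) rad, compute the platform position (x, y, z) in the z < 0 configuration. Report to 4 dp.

O1 = (0.1960·cos0.0°, 0.1960·sin0.0°, -0.1477) = (0.1960, 0.0000, -0.1477)
φ2=120.0°: virtual centre (-0.1597, 0.2766, -0.0131), radius l
O3 = (0.2999·cos240.0°, 0.2999·sin240.0°, -0.0750) = (-0.1500, -0.2597, -0.0750)
subtract pairs → two planes through P
linear system: -0.7115x+0.5533y = 0.0420−0.2693z; -0.6920x+-0.5194y = 0.0353−0.1454z
Cramer: x(z) = -0.0549+0.2928z;  y(z) = 0.0052-0.1101z
into |P−O₁|² = l²: 1.0979z² + 0.1473z + -0.0448 = 0;  Δ = 0.2183;  z = -0.2799 or 0.1457 → z<0 root = -0.2799
x = -0.1369, y = 0.0360

(-0.1369, 0.0360, -0.2799)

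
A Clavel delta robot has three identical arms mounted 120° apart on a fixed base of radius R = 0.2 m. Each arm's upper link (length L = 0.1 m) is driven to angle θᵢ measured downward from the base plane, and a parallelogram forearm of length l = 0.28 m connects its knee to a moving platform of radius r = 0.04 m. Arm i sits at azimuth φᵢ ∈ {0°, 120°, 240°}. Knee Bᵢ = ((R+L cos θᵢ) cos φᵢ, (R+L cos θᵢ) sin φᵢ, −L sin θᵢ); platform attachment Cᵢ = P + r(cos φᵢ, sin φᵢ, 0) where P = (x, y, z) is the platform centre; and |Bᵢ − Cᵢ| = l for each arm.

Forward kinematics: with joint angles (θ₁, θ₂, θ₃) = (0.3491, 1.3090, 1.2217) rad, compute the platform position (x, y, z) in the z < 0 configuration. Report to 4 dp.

arm 1 at φ=0.0°: ρ1 = 0.2540;  centre 1 = (0.2540, 0.0000, -0.0342)
φ2=120.0°: virtual centre (-0.0929, 0.1610, -0.0966), radius l
arm 3 at φ=240.0°: ρ3 = 0.1942;  centre 3 = (-0.0971, -0.1682, -0.0940)
eliminate P² terms by subtracting sphere 1 from 2 and 3
linear system: -0.6938x+0.3220y = -0.0218−-0.1248z; -0.7021x+-0.3364y = -0.0191−-0.1195z
det = 0.4594;  x = 0.0294+-0.1751z,  y = -0.0044+0.0102z
sphere 1 gives Az²+Bz+C=0 with A=1.0308, B=0.1470, C=-0.0268;  B²−4AC=0.1319;  roots -0.2475, 0.1049;  negative root z = -0.2475
x = 0.0727, y = -0.0069

(0.0727, -0.0069, -0.2475)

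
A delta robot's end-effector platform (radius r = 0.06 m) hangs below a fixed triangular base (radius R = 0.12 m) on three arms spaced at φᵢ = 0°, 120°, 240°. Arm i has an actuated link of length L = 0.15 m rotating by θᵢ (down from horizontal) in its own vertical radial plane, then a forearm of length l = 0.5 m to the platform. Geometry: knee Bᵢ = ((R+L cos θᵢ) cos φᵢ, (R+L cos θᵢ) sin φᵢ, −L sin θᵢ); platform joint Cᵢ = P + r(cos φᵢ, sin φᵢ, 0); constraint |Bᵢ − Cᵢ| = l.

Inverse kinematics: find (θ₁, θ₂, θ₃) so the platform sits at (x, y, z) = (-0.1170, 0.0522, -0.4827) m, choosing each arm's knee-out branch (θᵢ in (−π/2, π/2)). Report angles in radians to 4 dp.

φ1=0.0° → target in arm frame (-0.1170, 0.0522)
  A=0.1770, B=-0.4827, C=(l²−L²−A²−y'²−z²)/(2L)=-0.1318
  γ=atan2(-0.4827,0.1770)=-1.2193;  ψ=arccos(-0.2564)=1.8301;  θ1=γ+ψ≈0.6108
rotate P by −φ2: (0.1037, 0.0752, -0.4827)
  A=-0.0437, B=-0.4827, C=(l²−L²−A²−y'²−z²)/(2L)=-0.0436
  θ2 = atan2(B,A) + arccos(C/0.4847) = -0.0003
rotate P by −φ3: (0.0133, -0.1274, -0.4827)
  A=0.0467, B=-0.4827, C=(l²−L²−A²−y'²−z²)/(2L)=-0.0797
  θ3 = atan2(B,A) + arccos(C/0.4850) = 0.2616

θ₁ = 0.6108, θ₂ = -0.0003, θ₃ = 0.2616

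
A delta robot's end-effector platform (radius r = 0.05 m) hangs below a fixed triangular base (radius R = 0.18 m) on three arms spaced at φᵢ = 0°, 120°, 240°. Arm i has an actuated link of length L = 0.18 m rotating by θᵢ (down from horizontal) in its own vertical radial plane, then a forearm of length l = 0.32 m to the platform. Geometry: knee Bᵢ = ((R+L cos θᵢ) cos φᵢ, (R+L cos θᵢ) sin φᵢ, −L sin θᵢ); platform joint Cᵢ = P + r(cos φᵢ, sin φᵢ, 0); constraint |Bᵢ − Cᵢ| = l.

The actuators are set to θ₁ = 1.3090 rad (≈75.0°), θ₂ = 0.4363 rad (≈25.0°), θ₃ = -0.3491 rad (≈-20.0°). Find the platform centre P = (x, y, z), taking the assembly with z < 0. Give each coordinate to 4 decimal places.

(-0.1396, -0.0489, -0.1795)

arm 1 at φ=0.0°: e+L cos θ1 = 0.1766;  O1 = (0.1766, 0.0000, -0.1739)
φ2=120.0°: virtual centre (-0.1466, 0.2539, -0.0761), radius l
O3 = (0.2991·cos240.0°, 0.2991·sin240.0°, 0.0616) = (-0.1496, -0.2591, 0.0616)
eliminate P² terms by subtracting sphere 1 from 2 and 3
[-0.6463 0.5077 0.1956]·P = 0.0303;  [-0.6523 -0.5181 0.4709]·P = 0.0319
Cramer: x(z) = -0.0479+0.5111z;  y(z) = -0.0012+0.2653z
sphere 1 gives Az²+Bz+C=0 with A=1.3316, B=0.1176, C=-0.0218;  B²−4AC=0.1299;  roots -0.1795, 0.0912;  negative root z = -0.1795
x = -0.1396, y = -0.0489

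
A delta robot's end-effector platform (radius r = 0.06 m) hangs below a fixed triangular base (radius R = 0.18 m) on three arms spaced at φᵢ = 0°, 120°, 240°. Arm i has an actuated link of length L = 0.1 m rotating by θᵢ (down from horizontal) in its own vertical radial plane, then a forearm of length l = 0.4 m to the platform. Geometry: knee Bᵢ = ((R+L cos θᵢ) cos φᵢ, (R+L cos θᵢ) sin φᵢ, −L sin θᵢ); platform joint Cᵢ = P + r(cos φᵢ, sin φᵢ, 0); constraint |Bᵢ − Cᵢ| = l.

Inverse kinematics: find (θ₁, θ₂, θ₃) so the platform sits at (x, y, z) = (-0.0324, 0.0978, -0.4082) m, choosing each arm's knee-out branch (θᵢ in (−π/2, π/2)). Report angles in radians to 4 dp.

θ₁ = 0.9603, θ₂ = 0.2616, θ₃ = 1.1348

rotate P by −φ1: (-0.0324, 0.0978, -0.4082)
  A=0.1524, B=-0.4082, C=(l²−L²−A²−y'²−z²)/(2L)=-0.2471
  √(A²+B²)=0.4357;  θ1 = -1.2135+2.1738 ≈ 0.9603
arm 2 (φ=120.0°): x'=0.1009, y'=-0.0208
  A cos θ + B sin θ = C:  0.0191·cos θ + -0.4082·sin θ = -0.0871
  √(A²+B²)=0.4086;  θ2 = -1.5240+1.7857 ≈ 0.2616
φ3=240.0° → target in arm frame (-0.0685, -0.0770)
  A=0.1885, B=-0.4082, C=(l²−L²−A²−y'²−z²)/(2L)=-0.2904
  √(A²+B²)=0.4496;  θ3 = -1.1382+2.2730 ≈ 1.1348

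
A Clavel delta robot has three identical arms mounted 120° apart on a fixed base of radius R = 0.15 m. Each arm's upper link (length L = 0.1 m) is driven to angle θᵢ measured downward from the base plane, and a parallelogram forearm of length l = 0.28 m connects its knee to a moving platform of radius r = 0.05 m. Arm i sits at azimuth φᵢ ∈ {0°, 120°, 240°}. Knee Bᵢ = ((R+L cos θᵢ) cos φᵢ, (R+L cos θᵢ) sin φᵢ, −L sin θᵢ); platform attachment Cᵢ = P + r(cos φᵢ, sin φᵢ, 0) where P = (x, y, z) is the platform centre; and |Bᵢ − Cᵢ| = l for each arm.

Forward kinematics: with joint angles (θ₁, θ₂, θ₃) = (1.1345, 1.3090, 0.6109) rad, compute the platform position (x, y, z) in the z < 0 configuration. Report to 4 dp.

(-0.0175, -0.0650, -0.3112)

φ1=0.0°: virtual centre (0.1423, 0.0000, -0.0906), radius l
arm 2 at φ=120.0°: e+L cos θ2 = 0.1259;  centre 2 = (-0.0629, 0.1090, -0.0966)
φ3=240.0°: virtual centre (-0.0910, -0.1575, -0.0574), radius l
eliminate P² terms by subtracting sphere 1 from 2 and 3
[-0.4104 0.2180 -0.0119]·P = -0.0033;  [-0.4664 -0.3151 0.0665]·P = 0.0079
det = 0.2310;  x = -0.0030+0.0465z,  y = -0.0207+0.1423z
quadratic in z: (1.0224)z²+(0.1618)z+(-0.0487)=0, √Δ=0.4745 → z ∈ {-0.3112, 0.1529}; z = -0.3112 (taking z<0)
x = -0.0175, y = -0.0650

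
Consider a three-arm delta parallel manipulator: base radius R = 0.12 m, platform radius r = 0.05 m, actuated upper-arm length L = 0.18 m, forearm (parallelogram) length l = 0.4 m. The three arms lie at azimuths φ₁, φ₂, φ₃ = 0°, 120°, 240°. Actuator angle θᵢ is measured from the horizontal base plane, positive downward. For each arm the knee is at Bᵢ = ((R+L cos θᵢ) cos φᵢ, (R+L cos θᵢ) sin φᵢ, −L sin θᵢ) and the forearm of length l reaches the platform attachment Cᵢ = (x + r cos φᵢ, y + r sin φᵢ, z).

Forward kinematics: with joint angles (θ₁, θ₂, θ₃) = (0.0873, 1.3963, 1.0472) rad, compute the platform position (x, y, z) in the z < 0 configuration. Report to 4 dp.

(0.2279, -0.0861, -0.4057)

φ1=0.0°: virtual centre (0.2493, 0.0000, -0.0157), radius l
S2 = (0.1013·cos120.0°, 0.1013·sin120.0°, -0.1773) = (-0.0506, 0.0877, -0.1773)
S3 = (0.1600·cos240.0°, 0.1600·sin240.0°, -0.1559) = (-0.0800, -0.1386, -0.1559)
|S₂|²−|S₁|² = -0.0207;  |S₃|²−|S₁|² = -0.0125
[-0.5999 0.1754 -0.3231]·P = -0.0207;  [-0.6586 -0.2771 -0.2804]·P = -0.0125
det = 0.2817;  x = 0.0282+-0.4924z,  y = -0.0218+0.1584z
quadratic in z: (1.2675)z²+(0.2422)z+(-0.1104)=0, √Δ=0.7863 → z ∈ {-0.4057, 0.2146}; z = -0.4057 (taking z<0)
x = 0.2279, y = -0.0861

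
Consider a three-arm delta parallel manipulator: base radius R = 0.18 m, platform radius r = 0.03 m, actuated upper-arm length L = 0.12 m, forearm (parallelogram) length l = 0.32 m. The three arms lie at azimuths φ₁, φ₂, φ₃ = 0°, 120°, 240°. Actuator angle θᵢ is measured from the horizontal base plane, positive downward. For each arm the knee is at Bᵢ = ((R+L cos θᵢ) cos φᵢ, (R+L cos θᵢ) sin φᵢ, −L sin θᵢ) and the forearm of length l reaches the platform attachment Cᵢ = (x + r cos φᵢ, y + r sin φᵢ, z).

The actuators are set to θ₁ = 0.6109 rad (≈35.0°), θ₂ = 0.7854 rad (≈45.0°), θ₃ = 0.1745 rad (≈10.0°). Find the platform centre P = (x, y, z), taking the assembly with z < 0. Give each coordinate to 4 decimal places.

φ1=0.0°: virtual centre (0.2483, 0.0000, -0.0688), radius l
arm 2 at φ=120.0°: (R−r)+L cos θ2 = 0.2349;  S2 = (-0.1174, 0.2034, -0.0849)
arm 3 at φ=240.0°: (R−r)+L cos θ3 = 0.2682;  S3 = (-0.1341, -0.2322, -0.0208)
subtract pairs → two planes through P
[-0.7314 0.4068 -0.0320]·P = -0.0040;  [-0.7648 -0.4645 0.0960]·P = 0.0060
Cramer: x(z) = -0.0008+0.0371z;  y(z) = -0.0114+0.1455z
quadratic in z: (1.0226)z²+(0.1158)z+(-0.0355)=0, √Δ=0.3981 → z ∈ {-0.2513, 0.1380}; z = -0.2513 (taking z<0)
x = -0.0102, y = -0.0480

(-0.0102, -0.0480, -0.2513)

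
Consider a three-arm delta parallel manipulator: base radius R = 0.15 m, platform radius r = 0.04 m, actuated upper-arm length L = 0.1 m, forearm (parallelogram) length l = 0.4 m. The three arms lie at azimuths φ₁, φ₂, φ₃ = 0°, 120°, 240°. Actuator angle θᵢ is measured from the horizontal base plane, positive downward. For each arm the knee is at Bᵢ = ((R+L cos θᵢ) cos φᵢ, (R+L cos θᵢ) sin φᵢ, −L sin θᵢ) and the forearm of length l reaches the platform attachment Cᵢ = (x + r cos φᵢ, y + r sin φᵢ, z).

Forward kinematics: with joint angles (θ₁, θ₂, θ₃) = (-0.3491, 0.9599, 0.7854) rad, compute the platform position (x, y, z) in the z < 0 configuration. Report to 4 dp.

(0.1490, -0.0216, -0.3614)

O1 = (0.2040·cos0.0°, 0.2040·sin0.0°, 0.0342) = (0.2040, 0.0000, 0.0342)
arm 2 at φ=120.0°: ρ2 = 0.1674;  O2 = (-0.0837, 0.1449, -0.0819)
arm 3 at φ=240.0°: ρ3 = 0.1807;  O3 = (-0.0904, -0.1565, -0.0707)
|O₂|²−|O₁|² = -0.0081;  |O₃|²−|O₁|² = -0.0051
plane₁₂: -0.5753x+0.2899y+-0.2322z = -0.0081
Cramer: x(z) = 0.0114-0.3807z;  y(z) = -0.0051+0.0456z
sphere 1 gives Az²+Bz+C=0 with A=1.1470, B=0.0777, C=-0.1217;  B²−4AC=0.5645;  roots -0.3614, 0.2936;  negative root z = -0.3614
x = 0.1490, y = -0.0216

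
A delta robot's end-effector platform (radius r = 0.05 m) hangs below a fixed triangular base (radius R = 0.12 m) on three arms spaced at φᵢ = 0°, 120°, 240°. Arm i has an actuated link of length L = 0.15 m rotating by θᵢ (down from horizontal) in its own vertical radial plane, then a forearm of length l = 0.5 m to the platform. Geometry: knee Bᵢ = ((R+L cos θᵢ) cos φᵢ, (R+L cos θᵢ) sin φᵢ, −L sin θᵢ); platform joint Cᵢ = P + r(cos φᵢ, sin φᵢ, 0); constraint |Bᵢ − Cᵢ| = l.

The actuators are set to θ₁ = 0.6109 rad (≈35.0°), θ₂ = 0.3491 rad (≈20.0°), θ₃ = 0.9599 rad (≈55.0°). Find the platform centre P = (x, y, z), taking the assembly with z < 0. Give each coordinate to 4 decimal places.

(0.0154, 0.1337, -0.5340)

φ1=0.0°: virtual centre (0.1929, 0.0000, -0.0860), radius l
φ2=120.0°: virtual centre (-0.1055, 0.1827, -0.0513), radius l
arm 3 at φ=240.0°: e+L cos θ3 = 0.1560;  centre 3 = (-0.0780, -0.1351, -0.1229)
|centre ₂|²−|centre ₁|² = 0.0025;  |centre ₃|²−|centre ₁|² = -0.0052
plane₁₂: -0.5967x+0.3654y+0.0695z = 0.0025
det = 0.3592;  x = 0.0033+-0.0227z,  y = 0.0124+-0.2271z
into |P−centre ₁|² = l²: 1.0521z² + 0.1750z + -0.2065 = 0;  Δ = 0.8998;  z = -0.5340 or 0.3676 → z<0 root = -0.5340
x = 0.0154, y = 0.1337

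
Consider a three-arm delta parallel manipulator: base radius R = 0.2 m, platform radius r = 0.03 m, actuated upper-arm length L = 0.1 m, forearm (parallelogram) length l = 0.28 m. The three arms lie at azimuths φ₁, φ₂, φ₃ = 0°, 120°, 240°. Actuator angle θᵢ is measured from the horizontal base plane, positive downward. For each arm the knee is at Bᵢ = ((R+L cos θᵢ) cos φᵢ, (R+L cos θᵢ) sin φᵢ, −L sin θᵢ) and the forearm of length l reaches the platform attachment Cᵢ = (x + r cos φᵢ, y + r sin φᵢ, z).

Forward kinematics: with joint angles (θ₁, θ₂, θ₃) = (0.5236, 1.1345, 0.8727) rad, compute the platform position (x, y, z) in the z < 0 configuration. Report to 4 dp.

(0.0361, -0.0187, -0.2215)

arm 1 at φ=0.0°: e+L cos θ1 = 0.2566;  O1 = (0.2566, 0.0000, -0.0500)
φ2=120.0°: virtual centre (-0.1061, 0.1838, -0.0906), radius l
O3 = (0.2343·cos240.0°, 0.2343·sin240.0°, -0.0766) = (-0.1171, -0.2029, -0.0766)
subtract pairs → two planes through P
linear system: -0.7255x+0.3676y = -0.0151−-0.0813z; -0.7475x+-0.4058y = -0.0076−-0.0532z
Cramer: x(z) = 0.0157-0.0923z;  y(z) = -0.0101+0.0389z
quadratic in z: (1.0100)z²+(0.1437)z+(-0.0177)=0, √Δ=0.3038 → z ∈ {-0.2215, 0.0793}; z = -0.2215 (taking z<0)
x = 0.0361, y = -0.0187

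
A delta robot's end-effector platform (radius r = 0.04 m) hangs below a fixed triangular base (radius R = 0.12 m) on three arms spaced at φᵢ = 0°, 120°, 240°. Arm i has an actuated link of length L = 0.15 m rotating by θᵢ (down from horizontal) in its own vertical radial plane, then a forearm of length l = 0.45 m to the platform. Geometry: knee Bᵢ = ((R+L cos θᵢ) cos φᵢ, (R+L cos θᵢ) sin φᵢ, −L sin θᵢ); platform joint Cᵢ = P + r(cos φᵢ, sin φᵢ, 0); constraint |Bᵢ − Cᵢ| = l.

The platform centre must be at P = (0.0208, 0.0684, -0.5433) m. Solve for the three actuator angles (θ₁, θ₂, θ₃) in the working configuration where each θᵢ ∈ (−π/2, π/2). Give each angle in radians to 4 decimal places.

θ₁ = 0.9602, θ₂ = 0.8729, θ₃ = 1.2219

φ1=0.0° → target in arm frame (0.0208, 0.0684)
  A cos θ + B sin θ = C:  0.0592·cos θ + -0.5433·sin θ = -0.4112
  √(A²+B²)=0.5465;  θ1 = -1.4623+2.4225 ≈ 0.9602
arm 2 (φ=120.0°): x'=0.0488, y'=-0.0522
  A=0.0312, B=-0.5433, C=(l²−L²−A²−y'²−z²)/(2L)=-0.3962
  θ2 = atan2(B,A) + arccos(C/0.5442) = 0.8729
arm 3 (φ=240.0°): x'=-0.0696, y'=-0.0162
  e−x'=0.1496;  (l²−L²−(e−x')²−y'²−z²)/2L = -0.4594
  √(A²+B²)=0.5635;  θ3 = -1.3020+2.5240 ≈ 1.2219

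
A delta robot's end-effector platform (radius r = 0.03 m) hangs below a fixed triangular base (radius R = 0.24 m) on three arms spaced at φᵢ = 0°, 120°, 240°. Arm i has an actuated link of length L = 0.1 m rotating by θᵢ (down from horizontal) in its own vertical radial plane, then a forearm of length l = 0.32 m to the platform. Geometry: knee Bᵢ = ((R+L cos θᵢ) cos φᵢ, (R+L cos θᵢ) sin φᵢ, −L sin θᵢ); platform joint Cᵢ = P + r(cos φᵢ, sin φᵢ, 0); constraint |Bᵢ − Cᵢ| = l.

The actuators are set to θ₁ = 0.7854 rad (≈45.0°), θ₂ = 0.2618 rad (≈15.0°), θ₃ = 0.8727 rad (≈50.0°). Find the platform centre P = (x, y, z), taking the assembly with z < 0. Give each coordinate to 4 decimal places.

φ1=0.0°: virtual centre (0.2807, 0.0000, -0.0707), radius l
O2 = (0.3066·cos120.0°, 0.3066·sin120.0°, -0.0259) = (-0.1533, 0.2655, -0.0259)
arm 3 at φ=240.0°: ρ3 = 0.2743;  O3 = (-0.1371, -0.2375, -0.0766)
subtract pairs → two planes through P
[-0.8680 0.5310 0.0897]·P = 0.0109;  [-0.8357 -0.4751 -0.0118]·P = -0.0027
det = 0.8561;  x = -0.0044+0.0424z,  y = 0.0134+-0.0995z
quadratic in z: (1.0117)z²+(0.1146)z+(-0.0160)=0, √Δ=0.2788 → z ∈ {-0.1944, 0.0811}; z = -0.1944 (taking z<0)
x = -0.0126, y = 0.0327

(-0.0126, 0.0327, -0.1944)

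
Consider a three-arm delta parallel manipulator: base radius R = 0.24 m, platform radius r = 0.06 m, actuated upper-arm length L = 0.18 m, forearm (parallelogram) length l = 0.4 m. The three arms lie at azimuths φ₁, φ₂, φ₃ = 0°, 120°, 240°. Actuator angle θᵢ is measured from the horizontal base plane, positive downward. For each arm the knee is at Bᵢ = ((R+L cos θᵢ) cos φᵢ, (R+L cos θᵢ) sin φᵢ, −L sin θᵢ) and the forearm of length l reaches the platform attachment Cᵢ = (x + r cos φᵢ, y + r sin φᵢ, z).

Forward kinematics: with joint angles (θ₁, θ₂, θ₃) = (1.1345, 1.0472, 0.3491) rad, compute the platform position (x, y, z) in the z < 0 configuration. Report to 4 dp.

arm 1 at φ=0.0°: e+L cos θ1 = 0.2561;  centre 1 = (0.2561, 0.0000, -0.1631)
φ2=120.0°: virtual centre (-0.1350, 0.2338, -0.1559), radius l
φ3=240.0°: virtual centre (-0.1746, -0.3024, -0.0616), radius l
|centre ₂|²−|centre ₁|² = 0.0050;  |centre ₃|²−|centre ₁|² = 0.0335
[-0.7821 0.4677 0.0145]·P = 0.0050;  [-0.8613 -0.6047 0.2031]·P = 0.0335
Cramer: x(z) = -0.0214+0.1185z;  y(z) = -0.0250+0.1672z
sphere 1 gives Az²+Bz+C=0 with A=1.0420, B=0.2522, C=-0.0558;  B²−4AC=0.2962;  roots -0.3821, 0.1401;  negative root z = -0.3821
x = -0.0666, y = -0.0889

(-0.0666, -0.0889, -0.3821)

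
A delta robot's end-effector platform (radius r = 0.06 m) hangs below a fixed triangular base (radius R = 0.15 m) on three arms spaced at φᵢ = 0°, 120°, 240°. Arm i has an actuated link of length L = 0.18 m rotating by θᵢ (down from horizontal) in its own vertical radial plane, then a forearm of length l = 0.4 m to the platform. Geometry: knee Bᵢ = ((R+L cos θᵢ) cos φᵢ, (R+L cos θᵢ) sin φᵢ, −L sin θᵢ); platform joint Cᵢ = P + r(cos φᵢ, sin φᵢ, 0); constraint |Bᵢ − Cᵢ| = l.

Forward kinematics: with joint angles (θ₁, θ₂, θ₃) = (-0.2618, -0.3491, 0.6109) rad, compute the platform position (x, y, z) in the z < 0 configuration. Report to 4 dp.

(0.0541, 0.1114, -0.2753)

φ1=0.0°: virtual centre (0.2639, 0.0000, 0.0466), radius l
arm 2 at φ=120.0°: e+L cos θ2 = 0.2591;  centre 2 = (-0.1296, 0.2244, 0.0616)
arm 3 at φ=240.0°: e+L cos θ3 = 0.2374;  centre 3 = (-0.1187, -0.2056, -0.1032)
eliminate P² terms by subtracting sphere 1 from 2 and 3
linear system: -0.7869x+0.4488y = -0.0009−0.0300z; -0.7652x+-0.4113y = -0.0048−-0.2997z
Cramer: x(z) = 0.0037-0.1832z;  y(z) = 0.0046-0.3879z
quadratic in z: (1.1840)z²+(-0.0015)z+(-0.0901)=0, √Δ=0.6534 → z ∈ {-0.2753, 0.2765}; z = -0.2753 (taking z<0)
x = 0.0541, y = 0.1114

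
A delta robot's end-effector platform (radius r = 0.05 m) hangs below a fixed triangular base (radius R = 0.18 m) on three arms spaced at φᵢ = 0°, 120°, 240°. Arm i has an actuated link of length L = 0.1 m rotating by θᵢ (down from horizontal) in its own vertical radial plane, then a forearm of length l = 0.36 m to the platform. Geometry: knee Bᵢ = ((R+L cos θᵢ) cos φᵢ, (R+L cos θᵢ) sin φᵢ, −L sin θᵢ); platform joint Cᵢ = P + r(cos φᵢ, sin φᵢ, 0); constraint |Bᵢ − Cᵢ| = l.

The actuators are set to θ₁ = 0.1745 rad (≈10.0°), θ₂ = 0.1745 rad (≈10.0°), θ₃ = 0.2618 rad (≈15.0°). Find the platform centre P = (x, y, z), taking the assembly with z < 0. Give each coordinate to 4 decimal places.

(0.0041, 0.0071, -0.2988)

centre 1 = (0.2285·cos0.0°, 0.2285·sin0.0°, -0.0174) = (0.2285, 0.0000, -0.0174)
centre 2 = (0.2285·cos120.0°, 0.2285·sin120.0°, -0.0174) = (-0.1142, 0.1979, -0.0174)
φ3=240.0°: virtual centre (-0.1133, -0.1962, -0.0259), radius l
|centre ₂|²−|centre ₁|² = 0.0000;  |centre ₃|²−|centre ₁|² = -0.0005
plane₁₂: -0.6854x+0.3957y+0.0000z = 0.0000
det = 0.5395;  x = 0.0004+-0.0125z,  y = 0.0006+-0.0216z
quadratic in z: (1.0006)z²+(0.0404)z+(-0.0773)=0, √Δ=0.5575 → z ∈ {-0.2988, 0.2584}; z = -0.2988 (taking z<0)
x = 0.0041, y = 0.0071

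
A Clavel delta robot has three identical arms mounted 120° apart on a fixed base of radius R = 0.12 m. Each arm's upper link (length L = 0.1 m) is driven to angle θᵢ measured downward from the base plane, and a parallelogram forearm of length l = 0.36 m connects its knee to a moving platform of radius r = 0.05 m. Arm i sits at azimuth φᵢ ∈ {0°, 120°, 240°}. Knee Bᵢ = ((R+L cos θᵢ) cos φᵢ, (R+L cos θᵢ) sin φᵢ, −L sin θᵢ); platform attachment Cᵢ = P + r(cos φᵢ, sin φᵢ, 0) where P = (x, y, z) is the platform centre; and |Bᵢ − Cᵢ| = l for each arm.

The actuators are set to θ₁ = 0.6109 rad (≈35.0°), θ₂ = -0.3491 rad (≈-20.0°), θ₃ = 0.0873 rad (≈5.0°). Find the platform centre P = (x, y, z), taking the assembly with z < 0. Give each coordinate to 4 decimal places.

(-0.0980, 0.0460, -0.3124)

S1 = (0.1519·cos0.0°, 0.1519·sin0.0°, -0.0574) = (0.1519, 0.0000, -0.0574)
S2 = (0.1640·cos120.0°, 0.1640·sin120.0°, 0.0342) = (-0.0820, 0.1420, 0.0342)
arm 3 at φ=240.0°: e+L cos θ3 = 0.1696;  S3 = (-0.0848, -0.1469, -0.0087)
|S₂|²−|S₁|² = 0.0017;  |S₃|²−|S₁|² = 0.0025
[-0.4678 0.2840 0.1831]·P = 0.0017;  [-0.4734 -0.2938 0.0973]·P = 0.0025
det = 0.2719;  x = -0.0044+0.2995z,  y = -0.0013+-0.1515z
sphere 1 gives Az²+Bz+C=0 with A=1.1127, B=0.0215, C=-0.1019;  B²−4AC=0.4538;  roots -0.3124, 0.2931;  negative root z = -0.3124
x = -0.0980, y = 0.0460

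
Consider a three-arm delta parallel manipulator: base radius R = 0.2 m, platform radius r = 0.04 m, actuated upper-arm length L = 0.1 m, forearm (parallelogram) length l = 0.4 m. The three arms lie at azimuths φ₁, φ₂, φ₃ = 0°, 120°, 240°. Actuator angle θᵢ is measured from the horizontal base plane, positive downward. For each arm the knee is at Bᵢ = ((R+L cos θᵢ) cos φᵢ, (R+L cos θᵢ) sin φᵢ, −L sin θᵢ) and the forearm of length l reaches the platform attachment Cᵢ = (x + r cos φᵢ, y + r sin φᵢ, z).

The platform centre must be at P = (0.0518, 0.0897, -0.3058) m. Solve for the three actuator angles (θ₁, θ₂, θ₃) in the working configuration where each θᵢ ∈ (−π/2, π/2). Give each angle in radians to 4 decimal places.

φ1=0.0° → target in arm frame (0.0518, 0.0897)
  e−x'=0.1082;  (l²−L²−(e−x')²−y'²−z²)/2L = 0.1837
  γ=atan2(-0.3058,0.1082)=-1.2307;  ψ=arccos(0.5662)=0.9689;  θ1=γ+ψ≈-0.2618
φ2=120.0° → target in arm frame (0.0518, -0.0897)
  e−x'=0.1082;  (l²−L²−(e−x')²−y'²−z²)/2L = 0.1836
  γ=atan2(-0.3058,0.1082)=-1.2307;  ψ=arccos(0.5661)=0.9690;  θ2=γ+ψ≈-0.2617
arm 3 (φ=240.0°): x'=-0.1036, y'=0.0000
  A=0.2636, B=-0.3058, C=(l²−L²−A²−y'²−z²)/(2L)=-0.0649
  θ3 = atan2(B,A) + arccos(C/0.4037) = 0.8730

θ₁ = -0.2618, θ₂ = -0.2617, θ₃ = 0.8730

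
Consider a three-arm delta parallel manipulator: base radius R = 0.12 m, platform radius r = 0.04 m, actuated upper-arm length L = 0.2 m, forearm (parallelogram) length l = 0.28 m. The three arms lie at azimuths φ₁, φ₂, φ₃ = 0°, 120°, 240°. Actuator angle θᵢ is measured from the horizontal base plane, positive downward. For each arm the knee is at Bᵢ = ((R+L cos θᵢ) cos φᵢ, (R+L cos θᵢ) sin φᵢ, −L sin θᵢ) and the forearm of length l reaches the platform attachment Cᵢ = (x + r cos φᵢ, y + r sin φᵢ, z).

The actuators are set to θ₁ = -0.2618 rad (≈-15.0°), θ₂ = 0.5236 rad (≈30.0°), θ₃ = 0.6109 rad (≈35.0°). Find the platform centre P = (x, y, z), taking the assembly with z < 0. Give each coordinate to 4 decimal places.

O1 = (0.2732·cos0.0°, 0.2732·sin0.0°, 0.0518) = (0.2732, 0.0000, 0.0518)
arm 2 at φ=120.0°: (R−r)+L cos θ2 = 0.2532;  O2 = (-0.1266, 0.2193, -0.1000)
arm 3 at φ=240.0°: (R−r)+L cos θ3 = 0.2438;  O3 = (-0.1219, -0.2112, -0.1147)
subtract pairs → two planes through P
plane₁₂: -0.7996x+0.4386y+-0.3035z = -0.0032
Cramer: x(z) = 0.0050-0.4008z;  y(z) = 0.0018-0.0386z
quadratic in z: (1.1621)z²+(0.1113)z+(-0.0038)=0, √Δ=0.1732 → z ∈ {-0.1224, 0.0266}; z = -0.1224 (taking z<0)
x = 0.0540, y = 0.0065

(0.0540, 0.0065, -0.1224)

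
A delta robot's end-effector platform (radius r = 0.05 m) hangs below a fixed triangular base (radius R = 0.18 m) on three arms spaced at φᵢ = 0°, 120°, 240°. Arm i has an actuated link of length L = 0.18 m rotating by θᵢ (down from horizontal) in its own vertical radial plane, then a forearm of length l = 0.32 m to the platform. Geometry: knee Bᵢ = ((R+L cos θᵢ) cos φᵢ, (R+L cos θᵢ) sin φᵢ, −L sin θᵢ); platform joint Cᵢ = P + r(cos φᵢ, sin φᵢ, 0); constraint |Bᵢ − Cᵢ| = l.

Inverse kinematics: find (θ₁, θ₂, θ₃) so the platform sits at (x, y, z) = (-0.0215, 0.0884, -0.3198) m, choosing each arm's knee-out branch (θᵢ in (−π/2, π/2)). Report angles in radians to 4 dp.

φ1=0.0° → target in arm frame (-0.0215, 0.0884)
  A=0.1515, B=-0.3198, C=(l²−L²−A²−y'²−z²)/(2L)=-0.1751
  θ1 = atan2(B,A) + arccos(C/0.3539) = 0.9601
φ2=120.0° → target in arm frame (0.0873, -0.0256)
  e−x'=0.0427;  (l²−L²−(e−x')²−y'²−z²)/2L = -0.0965
  γ=atan2(-0.3198,0.0427)=-1.4381;  ψ=arccos(-0.2992)=1.8746;  θ2=γ+ψ≈0.4365
φ3=240.0° → target in arm frame (-0.0658, -0.0628)
  A=0.1958, B=-0.3198, C=(l²−L²−A²−y'²−z²)/(2L)=-0.2071
  γ=atan2(-0.3198,0.1958)=-1.0214;  ψ=arccos(-0.5523)=2.1559;  θ3=γ+ψ≈1.1345

θ₁ = 0.9601, θ₂ = 0.4365, θ₃ = 1.1345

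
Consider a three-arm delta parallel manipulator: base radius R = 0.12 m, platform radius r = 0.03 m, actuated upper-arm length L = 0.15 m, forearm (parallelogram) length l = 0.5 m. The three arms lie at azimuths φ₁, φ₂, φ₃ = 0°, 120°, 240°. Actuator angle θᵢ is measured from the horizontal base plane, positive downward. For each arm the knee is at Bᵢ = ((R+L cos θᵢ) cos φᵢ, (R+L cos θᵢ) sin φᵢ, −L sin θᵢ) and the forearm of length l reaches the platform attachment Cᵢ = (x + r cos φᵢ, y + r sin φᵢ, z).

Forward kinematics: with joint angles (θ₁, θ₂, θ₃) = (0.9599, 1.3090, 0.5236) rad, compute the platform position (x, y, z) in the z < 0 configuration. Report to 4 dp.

S1 = (0.1760·cos0.0°, 0.1760·sin0.0°, -0.1229) = (0.1760, 0.0000, -0.1229)
φ2=120.0°: virtual centre (-0.0644, 0.1116, -0.1449), radius l
arm 3 at φ=240.0°: e+L cos θ3 = 0.2199;  S3 = (-0.1100, -0.1904, -0.0750)
subtract pairs → two planes through P
linear system: -0.4809x+0.2231y = -0.0085−-0.0440z; -0.5720x+-0.3809y = 0.0079−0.0957z
det = 0.3108;  x = 0.0047+0.0148z,  y = -0.0279+0.2292z
quadratic in z: (1.0527)z²+(0.2279)z+(-0.2048)=0, √Δ=0.9562 → z ∈ {-0.5624, 0.3459}; z = -0.5624 (taking z<0)
x = -0.0036, y = -0.1568

(-0.0036, -0.1568, -0.5624)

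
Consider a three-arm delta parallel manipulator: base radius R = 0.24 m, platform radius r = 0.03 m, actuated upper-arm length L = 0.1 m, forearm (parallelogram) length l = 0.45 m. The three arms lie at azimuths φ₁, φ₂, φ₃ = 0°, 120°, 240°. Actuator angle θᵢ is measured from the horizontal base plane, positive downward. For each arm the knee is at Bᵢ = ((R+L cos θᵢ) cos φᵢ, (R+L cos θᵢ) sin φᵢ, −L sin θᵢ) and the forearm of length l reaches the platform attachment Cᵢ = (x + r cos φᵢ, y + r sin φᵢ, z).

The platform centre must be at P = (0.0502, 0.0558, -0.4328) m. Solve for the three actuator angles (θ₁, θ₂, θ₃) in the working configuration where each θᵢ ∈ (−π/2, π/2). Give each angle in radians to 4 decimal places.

θ₁ = 0.6108, θ₂ = 0.7854, θ₃ = 1.3961

rotate P by −φ1: (0.0502, 0.0558, -0.4328)
  e−x'=0.1598;  (l²−L²−(e−x')²−y'²−z²)/2L = -0.1173
  γ=atan2(-0.4328,0.1598)=-1.2171;  ψ=arccos(-0.2543)=1.8279;  θ1=γ+ψ≈0.6108
arm 2 (φ=120.0°): x'=0.0232, y'=-0.0714
  A=0.1868, B=-0.4328, C=(l²−L²−A²−y'²−z²)/(2L)=-0.1740
  θ2 = atan2(B,A) + arccos(C/0.4714) = 0.7854
arm 3 (φ=240.0°): x'=-0.0734, y'=0.0156
  e−x'=0.2834;  (l²−L²−(e−x')²−y'²−z²)/2L = -0.3769
  γ=atan2(-0.4328,0.2834)=-0.9910;  ψ=arccos(-0.7286)=2.3871;  θ3=γ+ψ≈1.3961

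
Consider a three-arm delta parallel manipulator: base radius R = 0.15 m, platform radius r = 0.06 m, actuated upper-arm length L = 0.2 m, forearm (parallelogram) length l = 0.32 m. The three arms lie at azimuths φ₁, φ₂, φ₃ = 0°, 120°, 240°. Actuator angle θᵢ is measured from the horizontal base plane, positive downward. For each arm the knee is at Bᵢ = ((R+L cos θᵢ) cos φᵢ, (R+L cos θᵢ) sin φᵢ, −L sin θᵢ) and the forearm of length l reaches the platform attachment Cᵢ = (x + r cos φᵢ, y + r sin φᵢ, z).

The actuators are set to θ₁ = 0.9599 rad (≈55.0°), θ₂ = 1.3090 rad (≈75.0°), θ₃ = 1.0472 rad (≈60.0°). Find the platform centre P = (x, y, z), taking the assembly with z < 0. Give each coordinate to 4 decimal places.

φ1=0.0°: virtual centre (0.2047, 0.0000, -0.1638), radius l
O2 = (0.1418·cos120.0°, 0.1418·sin120.0°, -0.1932) = (-0.0709, 0.1228, -0.1932)
O3 = (0.1900·cos240.0°, 0.1900·sin240.0°, -0.1732) = (-0.0950, -0.1645, -0.1732)
eliminate P² terms by subtracting sphere 1 from 2 and 3
plane₁₂: -0.5512x+0.2455y+-0.0587z = -0.0113
det = 0.3286;  x = 0.0133+-0.0728z,  y = -0.0162+0.0757z
quadratic in z: (1.0110)z²+(0.3531)z+(-0.0387)=0, √Δ=0.5301 → z ∈ {-0.4368, 0.0876}; z = -0.4368 (taking z<0)
x = 0.0451, y = -0.0493

(0.0451, -0.0493, -0.4368)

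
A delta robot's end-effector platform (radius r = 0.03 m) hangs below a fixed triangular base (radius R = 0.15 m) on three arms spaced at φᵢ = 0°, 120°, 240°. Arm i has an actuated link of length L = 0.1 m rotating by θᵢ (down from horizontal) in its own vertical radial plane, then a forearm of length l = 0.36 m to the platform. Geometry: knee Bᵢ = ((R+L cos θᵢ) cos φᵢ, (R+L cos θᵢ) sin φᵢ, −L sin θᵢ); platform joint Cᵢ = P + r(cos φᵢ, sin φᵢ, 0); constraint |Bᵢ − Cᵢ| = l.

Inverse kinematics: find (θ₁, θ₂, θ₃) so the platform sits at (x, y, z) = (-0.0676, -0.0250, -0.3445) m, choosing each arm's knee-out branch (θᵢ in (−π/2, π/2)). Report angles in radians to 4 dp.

θ₁ = 0.9596, θ₂ = 0.5234, θ₃ = 0.2619

arm 1 (φ=0.0°): x'=-0.0676, y'=-0.0250
  A=0.1876, B=-0.3445, C=(l²−L²−A²−y'²−z²)/(2L)=-0.1745
  θ1 = atan2(B,A) + arccos(C/0.3923) = 0.9596
rotate P by −φ2: (0.0121, 0.0710, -0.3445)
  e−x'=0.1079;  (l²−L²−(e−x')²−y'²−z²)/2L = -0.0788
  √(A²+B²)=0.3610;  θ2 = -1.2674+1.7908 ≈ 0.5234
arm 3 (φ=240.0°): x'=0.0555, y'=-0.0460
  A=0.0645, B=-0.3445, C=(l²−L²−A²−y'²−z²)/(2L)=-0.0268
  √(A²+B²)=0.3505;  θ3 = -1.3856+1.6474 ≈ 0.2619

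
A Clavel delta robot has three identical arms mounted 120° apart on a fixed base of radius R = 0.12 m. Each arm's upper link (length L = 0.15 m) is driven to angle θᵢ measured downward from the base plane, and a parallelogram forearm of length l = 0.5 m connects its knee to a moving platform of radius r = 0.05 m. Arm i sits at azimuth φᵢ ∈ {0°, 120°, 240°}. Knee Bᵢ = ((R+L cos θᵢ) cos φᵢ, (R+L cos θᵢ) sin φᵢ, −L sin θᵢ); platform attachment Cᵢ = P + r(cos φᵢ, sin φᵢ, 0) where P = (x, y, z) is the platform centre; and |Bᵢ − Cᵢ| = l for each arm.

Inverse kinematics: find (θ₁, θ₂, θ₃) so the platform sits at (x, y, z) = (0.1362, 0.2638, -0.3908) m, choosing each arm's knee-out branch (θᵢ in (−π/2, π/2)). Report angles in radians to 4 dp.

rotate P by −φ1: (0.1362, 0.2638, -0.3908)
  e−x'=-0.0662;  (l²−L²−(e−x')²−y'²−z²)/2L = 0.0027
  γ=atan2(-0.3908,-0.0662)=-1.7386;  ψ=arccos(0.0067)=1.5640;  θ1=γ+ψ≈-0.1746
φ2=120.0° → target in arm frame (0.1604, -0.2499)
  e−x'=-0.0904;  (l²−L²−(e−x')²−y'²−z²)/2L = 0.0139
  θ2 = atan2(B,A) + arccos(C/0.4011) = -0.2620
rotate P by −φ3: (-0.2966, -0.0139, -0.3908)
  A=0.3666, B=-0.3908, C=(l²−L²−A²−y'²−z²)/(2L)=-0.1993
  θ3 = atan2(B,A) + arccos(C/0.5358) = 1.1345

θ₁ = -0.1746, θ₂ = -0.2620, θ₃ = 1.1345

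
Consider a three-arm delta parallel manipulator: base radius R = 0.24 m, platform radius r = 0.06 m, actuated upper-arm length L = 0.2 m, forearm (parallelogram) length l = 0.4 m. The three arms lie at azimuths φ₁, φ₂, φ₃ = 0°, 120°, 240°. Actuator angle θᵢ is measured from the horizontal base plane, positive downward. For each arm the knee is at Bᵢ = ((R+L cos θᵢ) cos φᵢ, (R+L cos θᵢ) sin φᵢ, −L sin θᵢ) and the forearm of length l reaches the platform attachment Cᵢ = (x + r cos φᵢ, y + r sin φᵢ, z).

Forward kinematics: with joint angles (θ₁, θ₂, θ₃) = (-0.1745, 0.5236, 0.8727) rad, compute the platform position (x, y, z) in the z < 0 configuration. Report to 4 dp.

(0.0877, 0.0396, -0.2387)

φ1=0.0°: virtual centre (0.3770, 0.0000, 0.0347), radius l
φ2=120.0°: virtual centre (-0.1766, 0.3059, -0.1000), radius l
arm 3 at φ=240.0°: (R−r)+L cos θ3 = 0.3086;  centre 3 = (-0.1543, -0.2672, -0.1532)
subtract pairs → two planes through P
[-1.1071 0.6118 -0.2694]·P = -0.0086;  [-1.0625 -0.5344 -0.3759]·P = -0.0246
det = 1.2417;  x = 0.0158+-0.3012z,  y = 0.0146+-0.1046z
into |P−centre ₁|² = l²: 1.1016z² + 0.1450z + -0.0282 = 0;  Δ = 0.1451;  z = -0.2387 or 0.1071 → z<0 root = -0.2387
x = 0.0877, y = 0.0396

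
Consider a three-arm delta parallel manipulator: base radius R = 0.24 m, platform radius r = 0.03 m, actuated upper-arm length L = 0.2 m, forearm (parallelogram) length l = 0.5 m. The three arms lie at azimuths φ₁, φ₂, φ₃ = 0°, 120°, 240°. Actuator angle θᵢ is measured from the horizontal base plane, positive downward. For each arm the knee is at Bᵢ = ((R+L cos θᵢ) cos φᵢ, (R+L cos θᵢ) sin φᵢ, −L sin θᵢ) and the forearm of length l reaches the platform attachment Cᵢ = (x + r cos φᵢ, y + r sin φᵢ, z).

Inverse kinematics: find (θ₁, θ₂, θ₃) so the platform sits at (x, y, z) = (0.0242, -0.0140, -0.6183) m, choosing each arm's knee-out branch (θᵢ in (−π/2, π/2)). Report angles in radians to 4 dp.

arm 1 (φ=0.0°): x'=0.0242, y'=-0.0140
  A cos θ + B sin θ = C:  0.1858·cos θ + -0.6183·sin θ = -0.5175
  γ=atan2(-0.6183,0.1858)=-1.2789;  ψ=arccos(-0.8016)=2.5008;  θ1=γ+ψ≈1.2219
arm 2 (φ=120.0°): x'=-0.0242, y'=-0.0140
  e−x'=0.2342;  (l²−L²−(e−x')²−y'²−z²)/2L = -0.5684
  √(A²+B²)=0.6612;  θ2 = -1.2087+2.6054 ≈ 1.3967
φ3=240.0° → target in arm frame (0.0000, 0.0280)
  e−x'=0.2100;  (l²−L²−(e−x')²−y'²−z²)/2L = -0.5429
  √(A²+B²)=0.6530;  θ3 = -1.2434+2.5525 ≈ 1.3091

θ₁ = 1.2219, θ₂ = 1.3967, θ₃ = 1.3091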